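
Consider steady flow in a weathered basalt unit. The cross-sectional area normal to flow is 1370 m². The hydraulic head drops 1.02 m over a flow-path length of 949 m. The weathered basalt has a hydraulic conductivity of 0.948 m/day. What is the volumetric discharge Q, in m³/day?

1.40

Hydraulic gradient i = Δh / L = 1.02 / 949 = 0.001075.
Darcy's law: Q = K · A · i = 0.9480 × 1370 × 0.001075 = 1.396 m³/day.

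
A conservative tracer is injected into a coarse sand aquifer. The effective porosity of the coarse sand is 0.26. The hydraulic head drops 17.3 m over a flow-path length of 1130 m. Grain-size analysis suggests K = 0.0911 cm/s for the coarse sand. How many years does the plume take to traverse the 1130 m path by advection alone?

0.668

Convert K: 0.0911 cm/s × 864 = 78.71 m/day.
Hydraulic gradient i = Δh / L = 17.3 / 1130 = 0.01531.
Darcy flux q = K · i = 78.71 × 0.01531 = 1.205 m/day.
Seepage velocity v = q / n_e = 1.205 / 0.26 = 4.635 m/day.
Travel time t = L / v = 1130 / 4.635 = 243.8 days = 0.6675 years.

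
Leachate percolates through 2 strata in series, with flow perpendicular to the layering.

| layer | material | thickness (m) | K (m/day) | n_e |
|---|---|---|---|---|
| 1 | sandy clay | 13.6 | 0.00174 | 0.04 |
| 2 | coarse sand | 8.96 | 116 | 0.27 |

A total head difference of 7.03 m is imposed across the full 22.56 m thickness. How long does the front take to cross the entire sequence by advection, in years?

9.02

With flow normal to the layers, continuity requires the same specific discharge q through every layer.
Σ(b_i/K_i) = 13.6/0.00174 + 8.96/116 = 7816 d.
q = Δh / Σ(b_i/K_i) = 7.03 / 7816 = 0.0008994 m/day.
In each layer the seepage velocity is v_i = q/n_i, so the layer transit time is t_i = b_i·n_i / q:
  layer 1 (sandy clay): t_1 = 13.6 × 0.04 / 0.0008994 = 604.8 d
  layer 2 (coarse sand): t_2 = 8.96 × 0.27 / 0.0008994 = 2690 d
Total t = Σ t_i = 3295 days = 9.020 years.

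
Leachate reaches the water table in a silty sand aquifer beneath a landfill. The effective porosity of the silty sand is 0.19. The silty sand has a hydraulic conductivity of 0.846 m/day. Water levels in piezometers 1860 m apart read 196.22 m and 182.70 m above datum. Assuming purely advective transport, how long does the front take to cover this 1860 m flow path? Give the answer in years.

Hydraulic gradient i = (196.22 − 182.70) / 1860 = 13.52 / 1860 = 0.007269.
Darcy flux q = K · i = 0.8460 × 0.007269 = 0.006149 m/day.
Seepage velocity v = q / n_e = 0.006149 / 0.19 = 0.03237 m/day.
Travel time t = L / v = 1860 / 0.03237 = 57469 days = 157.3 years.

157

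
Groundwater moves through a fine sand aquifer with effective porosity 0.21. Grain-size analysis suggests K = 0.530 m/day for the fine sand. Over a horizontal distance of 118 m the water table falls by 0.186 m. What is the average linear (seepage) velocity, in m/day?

0.00398

Hydraulic gradient i = Δh / L = 0.186 / 118 = 0.001576.
Darcy flux q = K · i = 0.5300 × 0.001576 = 0.0008354 m/day.
Seepage velocity v = q / n_e = 0.0008354 / 0.21 = 0.003978 m/day.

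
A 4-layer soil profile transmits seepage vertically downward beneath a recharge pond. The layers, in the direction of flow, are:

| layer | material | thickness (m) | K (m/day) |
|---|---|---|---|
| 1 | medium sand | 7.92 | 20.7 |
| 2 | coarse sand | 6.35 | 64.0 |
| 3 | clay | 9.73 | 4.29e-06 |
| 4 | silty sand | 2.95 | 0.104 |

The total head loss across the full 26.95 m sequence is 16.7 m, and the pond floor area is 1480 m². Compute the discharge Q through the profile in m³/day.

Flow is perpendicular to layering, so the layers act in series and the equivalent K is the thickness-weighted harmonic mean.
Total thickness L = 7.92 + 6.35 + 9.73 + 2.95 = 26.95 m.
Σ(b_i/K_i) = 7.92/20.7 + 6.35/64.0 + 9.73/4.29e-06 + 2.95/0.104 = 2.268e+06 d.
K_eq = L / Σ(b_i/K_i) = 26.95 / 2.268e+06 = 1.188e-05 m/day.
Q = K_eq · A · (Δh/L) = 1.188e-05 × 1480 × (16.7/26.95) = 0.01090 m³/day.

0.0109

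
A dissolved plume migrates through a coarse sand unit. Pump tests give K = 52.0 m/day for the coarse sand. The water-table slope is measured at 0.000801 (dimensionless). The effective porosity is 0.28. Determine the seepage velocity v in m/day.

Hydraulic gradient i = 0.000801.
Darcy flux q = K · i = 52.00 × 0.0008010 = 0.04165 m/day.
Seepage velocity v = q / n_e = 0.04165 / 0.28 = 0.1488 m/day.

0.149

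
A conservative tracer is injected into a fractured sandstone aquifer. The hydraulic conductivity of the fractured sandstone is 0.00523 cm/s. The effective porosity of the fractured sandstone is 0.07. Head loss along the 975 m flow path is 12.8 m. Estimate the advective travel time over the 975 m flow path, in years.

3.15

Convert K: 0.00523 cm/s × 864 = 4.519 m/day.
Hydraulic gradient i = Δh / L = 12.8 / 975 = 0.01313.
Darcy flux q = K · i = 4.519 × 0.01313 = 0.05932 m/day.
Seepage velocity v = q / n_e = 0.05932 / 0.07 = 0.8475 m/day.
Travel time t = L / v = 975 / 0.8475 = 1150 days = 3.150 years.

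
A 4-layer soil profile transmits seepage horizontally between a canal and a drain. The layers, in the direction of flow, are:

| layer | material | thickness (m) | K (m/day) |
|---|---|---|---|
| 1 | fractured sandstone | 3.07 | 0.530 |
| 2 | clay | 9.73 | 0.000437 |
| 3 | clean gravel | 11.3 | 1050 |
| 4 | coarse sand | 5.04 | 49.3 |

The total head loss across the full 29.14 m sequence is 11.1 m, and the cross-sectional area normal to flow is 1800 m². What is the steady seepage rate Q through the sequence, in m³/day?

Flow is perpendicular to layering, so the layers act in series and the equivalent K is the thickness-weighted harmonic mean.
Total thickness L = 3.07 + 9.73 + 11.3 + 5.04 = 29.14 m.
Σ(b_i/K_i) = 3.07/0.530 + 9.73/0.000437 + 11.3/1050 + 5.04/49.3 = 22271 d.
K_eq = L / Σ(b_i/K_i) = 29.14 / 22271 = 0.001308 m/day.
Q = K_eq · A · (Δh/L) = 0.001308 × 1800 × (11.1/29.14) = 0.8971 m³/day.

0.897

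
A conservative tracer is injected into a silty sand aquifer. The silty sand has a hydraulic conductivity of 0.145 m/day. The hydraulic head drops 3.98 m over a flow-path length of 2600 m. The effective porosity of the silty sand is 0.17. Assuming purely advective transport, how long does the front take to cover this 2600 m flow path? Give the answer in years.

Hydraulic gradient i = Δh / L = 3.98 / 2600 = 0.001531.
Darcy flux q = K · i = 0.1450 × 0.001531 = 0.0002220 m/day.
Seepage velocity v = q / n_e = 0.0002220 / 0.17 = 0.001306 m/day.
Travel time t = L / v = 2600 / 0.001306 = 1.991e+06 days = 5452 years.

5450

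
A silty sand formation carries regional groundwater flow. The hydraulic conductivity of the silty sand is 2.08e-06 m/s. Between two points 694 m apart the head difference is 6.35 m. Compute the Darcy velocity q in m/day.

Convert K: 2.08e-06 m/s × 86400 = 0.1797 m/day.
Hydraulic gradient i = Δh / L = 6.35 / 694 = 0.009150.
Specific discharge q = K · i = 0.1797 × 0.009150 = 0.001644 m/day.

0.00164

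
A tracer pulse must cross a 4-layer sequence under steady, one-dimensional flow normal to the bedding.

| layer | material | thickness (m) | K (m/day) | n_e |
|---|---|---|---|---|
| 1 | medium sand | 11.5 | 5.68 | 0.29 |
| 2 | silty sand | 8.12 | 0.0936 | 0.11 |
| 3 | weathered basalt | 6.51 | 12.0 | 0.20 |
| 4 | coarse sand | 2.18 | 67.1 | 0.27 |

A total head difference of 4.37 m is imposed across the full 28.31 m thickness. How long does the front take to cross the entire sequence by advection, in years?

0.343

With flow normal to the layers, continuity requires the same specific discharge q through every layer.
Σ(b_i/K_i) = 11.5/5.68 + 8.12/0.0936 + 6.51/12.0 + 2.18/67.1 = 89.35 d.
q = Δh / Σ(b_i/K_i) = 4.37 / 89.35 = 0.04891 m/day.
In each layer the seepage velocity is v_i = q/n_i, so the layer transit time is t_i = b_i·n_i / q:
  layer 1 (medium sand): t_1 = 11.5 × 0.29 / 0.04891 = 68.19 d
  layer 2 (silty sand): t_2 = 8.12 × 0.11 / 0.04891 = 18.26 d
  layer 3 (weathered basalt): t_3 = 6.51 × 0.20 / 0.04891 = 26.62 d
  layer 4 (coarse sand): t_4 = 2.18 × 0.27 / 0.04891 = 12.03 d
Total t = Σ t_i = 125.1 days = 0.3425 years.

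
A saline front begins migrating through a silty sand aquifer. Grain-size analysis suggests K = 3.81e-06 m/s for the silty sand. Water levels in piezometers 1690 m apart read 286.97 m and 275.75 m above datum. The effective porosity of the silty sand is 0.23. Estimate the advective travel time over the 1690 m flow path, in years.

487

Convert K: 3.81e-06 m/s × 86400 = 0.3292 m/day.
Hydraulic gradient i = (286.97 − 275.75) / 1690 = 11.22 / 1690 = 0.006639.
Darcy flux q = K · i = 0.3292 × 0.006639 = 0.002185 m/day.
Seepage velocity v = q / n_e = 0.002185 / 0.23 = 0.009502 m/day.
Travel time t = L / v = 1690 / 0.009502 = 1.779e+05 days = 486.9 years.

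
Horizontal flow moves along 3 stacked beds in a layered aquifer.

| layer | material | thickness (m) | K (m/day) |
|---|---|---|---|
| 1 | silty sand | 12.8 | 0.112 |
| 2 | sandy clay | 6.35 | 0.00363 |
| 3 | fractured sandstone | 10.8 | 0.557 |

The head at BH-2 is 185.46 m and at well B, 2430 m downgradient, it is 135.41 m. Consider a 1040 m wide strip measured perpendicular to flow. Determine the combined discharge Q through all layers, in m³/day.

Flow is parallel to layering, so each bed carries its own Darcy discharge and the transmissivities add.
Σ(K_i·b_i) = 0.112×12.8 + 0.00363×6.35 + 0.557×10.8 = 7.472 m²/day.
Hydraulic gradient i = (185.46 − 135.41) / 2430 = 50.05 / 2430 = 0.02060.
Q = Σ(K_i·b_i) · W · i = 7.472 × 1040 × 0.02060 = 160.1 m³/day.

160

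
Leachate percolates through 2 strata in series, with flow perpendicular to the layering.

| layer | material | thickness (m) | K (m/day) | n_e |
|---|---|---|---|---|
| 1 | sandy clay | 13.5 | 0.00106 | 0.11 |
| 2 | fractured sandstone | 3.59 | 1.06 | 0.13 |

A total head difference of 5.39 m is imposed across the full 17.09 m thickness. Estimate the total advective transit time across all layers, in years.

With flow normal to the layers, continuity requires the same specific discharge q through every layer.
Σ(b_i/K_i) = 13.5/0.00106 + 3.59/1.06 = 12739 d.
q = Δh / Σ(b_i/K_i) = 5.39 / 12739 = 0.0004231 m/day.
In each layer the seepage velocity is v_i = q/n_i, so the layer transit time is t_i = b_i·n_i / q:
  layer 1 (sandy clay): t_1 = 13.5 × 0.11 / 0.0004231 = 3510 d
  layer 2 (fractured sandstone): t_2 = 3.59 × 0.13 / 0.0004231 = 1103 d
Total t = Σ t_i = 4613 days = 12.63 years.

12.6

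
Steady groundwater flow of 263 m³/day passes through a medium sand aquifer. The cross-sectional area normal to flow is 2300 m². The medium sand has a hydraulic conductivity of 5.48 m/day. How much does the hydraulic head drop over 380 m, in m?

7.93

From Q = K·A·i, i = Q / (K·A) = 263 / (5.480 × 2300) = 0.02087.
Head loss Δh = i · L = 0.02087 × 380 = 7.929 m.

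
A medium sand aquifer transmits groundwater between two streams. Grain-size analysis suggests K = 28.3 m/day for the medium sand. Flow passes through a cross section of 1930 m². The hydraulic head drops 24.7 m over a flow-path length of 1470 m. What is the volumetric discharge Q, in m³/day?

Hydraulic gradient i = Δh / L = 24.7 / 1470 = 0.01680.
Darcy's law: Q = K · A · i = 28.30 × 1930 × 0.01680 = 917.7 m³/day.

918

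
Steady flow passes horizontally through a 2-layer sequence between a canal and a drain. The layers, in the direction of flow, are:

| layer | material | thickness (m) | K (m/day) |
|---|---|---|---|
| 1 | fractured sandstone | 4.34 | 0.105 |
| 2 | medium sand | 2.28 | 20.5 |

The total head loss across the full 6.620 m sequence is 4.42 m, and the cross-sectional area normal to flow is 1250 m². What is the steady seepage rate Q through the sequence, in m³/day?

133

Flow is perpendicular to layering, so the layers act in series and the equivalent K is the thickness-weighted harmonic mean.
Total thickness L = 4.34 + 2.28 = 6.620 m.
Σ(b_i/K_i) = 4.34/0.105 + 2.28/20.5 = 41.44 d.
K_eq = L / Σ(b_i/K_i) = 6.620 / 41.44 = 0.1597 m/day.
Q = K_eq · A · (Δh/L) = 0.1597 × 1250 × (4.42/6.620) = 133.3 m³/day.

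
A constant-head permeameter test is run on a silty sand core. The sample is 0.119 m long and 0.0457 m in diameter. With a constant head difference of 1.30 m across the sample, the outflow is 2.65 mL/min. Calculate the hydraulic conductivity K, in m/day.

Cross-sectional area A = π·(d/2)² = π × (0.0457/2)² = 0.001640 m².
Convert discharge: 2.65 mL/min = 4.417e-08 m³/s.
Darcy's law rearranged: K = Q·L / (A·Δh) = 4.417e-08 × 0.119 / (0.001640 × 1.30) = 2.465e-06 m/s = 0.2130 m/day.

0.213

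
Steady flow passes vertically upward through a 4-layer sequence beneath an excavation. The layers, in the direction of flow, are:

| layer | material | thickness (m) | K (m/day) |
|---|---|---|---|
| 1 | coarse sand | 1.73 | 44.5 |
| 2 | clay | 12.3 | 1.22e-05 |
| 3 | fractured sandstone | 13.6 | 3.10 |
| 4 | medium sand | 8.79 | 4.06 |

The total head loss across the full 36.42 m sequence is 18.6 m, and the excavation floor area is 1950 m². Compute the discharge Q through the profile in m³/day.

0.0360

Flow is perpendicular to layering, so the layers act in series and the equivalent K is the thickness-weighted harmonic mean.
Total thickness L = 1.73 + 12.3 + 13.6 + 8.79 = 36.42 m.
Σ(b_i/K_i) = 1.73/44.5 + 12.3/1.22e-05 + 13.6/3.10 + 8.79/4.06 = 1.008e+06 d.
K_eq = L / Σ(b_i/K_i) = 36.42 / 1.008e+06 = 3.612e-05 m/day.
Q = K_eq · A · (Δh/L) = 3.612e-05 × 1950 × (18.6/36.42) = 0.03597 m³/day.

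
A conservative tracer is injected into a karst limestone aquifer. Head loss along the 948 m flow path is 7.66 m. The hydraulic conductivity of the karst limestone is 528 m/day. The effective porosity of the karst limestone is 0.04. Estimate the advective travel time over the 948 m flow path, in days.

8.89

Hydraulic gradient i = Δh / L = 7.66 / 948 = 0.008080.
Darcy flux q = K · i = 528.0 × 0.008080 = 4.266 m/day.
Seepage velocity v = q / n_e = 4.266 / 0.04 = 106.7 m/day.
Travel time t = L / v = 948 / 106.7 = 8.888 days.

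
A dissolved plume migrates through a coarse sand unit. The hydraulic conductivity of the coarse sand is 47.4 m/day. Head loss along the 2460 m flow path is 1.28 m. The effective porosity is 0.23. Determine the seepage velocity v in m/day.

0.107

Hydraulic gradient i = Δh / L = 1.28 / 2460 = 0.0005203.
Darcy flux q = K · i = 47.40 × 0.0005203 = 0.02466 m/day.
Seepage velocity v = q / n_e = 0.02466 / 0.23 = 0.1072 m/day.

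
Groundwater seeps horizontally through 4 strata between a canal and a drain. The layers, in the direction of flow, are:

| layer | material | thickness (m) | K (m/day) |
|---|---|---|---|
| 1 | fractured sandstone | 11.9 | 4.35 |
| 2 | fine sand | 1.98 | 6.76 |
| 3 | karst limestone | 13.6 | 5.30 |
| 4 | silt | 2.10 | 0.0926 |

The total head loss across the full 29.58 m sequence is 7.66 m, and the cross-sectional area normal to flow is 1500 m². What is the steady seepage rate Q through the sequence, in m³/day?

Flow is perpendicular to layering, so the layers act in series and the equivalent K is the thickness-weighted harmonic mean.
Total thickness L = 11.9 + 1.98 + 13.6 + 2.10 = 29.58 m.
Σ(b_i/K_i) = 11.9/4.35 + 1.98/6.76 + 13.6/5.30 + 2.10/0.0926 = 28.27 d.
K_eq = L / Σ(b_i/K_i) = 29.58 / 28.27 = 1.046 m/day.
Q = K_eq · A · (Δh/L) = 1.046 × 1500 × (7.66/29.58) = 406.4 m³/day.

406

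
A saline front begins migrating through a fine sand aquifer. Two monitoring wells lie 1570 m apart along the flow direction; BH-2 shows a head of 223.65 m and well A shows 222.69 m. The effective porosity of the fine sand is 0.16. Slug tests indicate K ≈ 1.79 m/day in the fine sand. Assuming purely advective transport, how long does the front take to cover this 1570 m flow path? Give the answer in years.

Hydraulic gradient i = (223.65 − 222.69) / 1570 = 0.96 / 1570 = 0.0006115.
Darcy flux q = K · i = 1.790 × 0.0006115 = 0.001095 m/day.
Seepage velocity v = q / n_e = 0.001095 / 0.16 = 0.006841 m/day.
Travel time t = L / v = 1570 / 0.006841 = 2.295e+05 days = 628.4 years.

628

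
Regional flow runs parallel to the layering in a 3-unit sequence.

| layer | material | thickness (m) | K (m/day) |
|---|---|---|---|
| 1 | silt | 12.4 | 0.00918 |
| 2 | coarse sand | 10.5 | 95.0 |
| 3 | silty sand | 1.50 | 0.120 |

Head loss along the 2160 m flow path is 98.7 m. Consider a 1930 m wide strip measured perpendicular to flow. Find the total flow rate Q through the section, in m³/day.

Flow is parallel to layering, so each bed carries its own Darcy discharge and the transmissivities add.
Σ(K_i·b_i) = 0.00918×12.4 + 95.0×10.5 + 0.120×1.50 = 997.8 m²/day.
Hydraulic gradient i = Δh / L = 98.7 / 2160 = 0.04569.
Q = Σ(K_i·b_i) · W · i = 997.8 × 1930 × 0.04569 = 87996 m³/day.

88000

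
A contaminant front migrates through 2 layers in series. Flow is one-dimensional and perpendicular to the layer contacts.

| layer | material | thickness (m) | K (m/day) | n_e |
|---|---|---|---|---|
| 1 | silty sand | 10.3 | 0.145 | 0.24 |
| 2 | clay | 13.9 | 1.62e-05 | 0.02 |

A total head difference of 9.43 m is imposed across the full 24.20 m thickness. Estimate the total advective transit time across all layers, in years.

685

With flow normal to the layers, continuity requires the same specific discharge q through every layer.
Σ(b_i/K_i) = 10.3/0.145 + 13.9/1.62e-05 = 8.581e+05 d.
q = Δh / Σ(b_i/K_i) = 9.43 / 8.581e+05 = 1.099e-05 m/day.
In each layer the seepage velocity is v_i = q/n_i, so the layer transit time is t_i = b_i·n_i / q:
  layer 1 (silty sand): t_1 = 10.3 × 0.24 / 1.099e-05 = 2.249e+05 d
  layer 2 (clay): t_2 = 13.9 × 0.02 / 1.099e-05 = 25297 d
Total t = Σ t_i = 2.502e+05 days = 685.1 years.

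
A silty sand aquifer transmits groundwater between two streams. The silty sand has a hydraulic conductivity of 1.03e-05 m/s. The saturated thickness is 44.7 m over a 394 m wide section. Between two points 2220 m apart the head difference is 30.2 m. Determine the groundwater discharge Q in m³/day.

Convert K: 1.03e-05 m/s × 86400 = 0.8899 m/day.
Cross-sectional area A = 394 × 44.7 = 17612 m².
Hydraulic gradient i = Δh / L = 30.2 / 2220 = 0.01360.
Darcy's law: Q = K · A · i = 0.8899 × 17612 × 0.01360 = 213.2 m³/day.

213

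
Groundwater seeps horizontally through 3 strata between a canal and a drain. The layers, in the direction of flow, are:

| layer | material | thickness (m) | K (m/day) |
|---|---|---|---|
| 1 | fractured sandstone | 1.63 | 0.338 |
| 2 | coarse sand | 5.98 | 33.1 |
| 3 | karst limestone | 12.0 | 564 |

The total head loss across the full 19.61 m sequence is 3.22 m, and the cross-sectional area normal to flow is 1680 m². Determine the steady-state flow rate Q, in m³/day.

Flow is perpendicular to layering, so the layers act in series and the equivalent K is the thickness-weighted harmonic mean.
Total thickness L = 1.63 + 5.98 + 12.0 = 19.61 m.
Σ(b_i/K_i) = 1.63/0.338 + 5.98/33.1 + 12.0/564 = 5.024 d.
K_eq = L / Σ(b_i/K_i) = 19.61 / 5.024 = 3.903 m/day.
Q = K_eq · A · (Δh/L) = 3.903 × 1680 × (3.22/19.61) = 1077 m³/day.

1080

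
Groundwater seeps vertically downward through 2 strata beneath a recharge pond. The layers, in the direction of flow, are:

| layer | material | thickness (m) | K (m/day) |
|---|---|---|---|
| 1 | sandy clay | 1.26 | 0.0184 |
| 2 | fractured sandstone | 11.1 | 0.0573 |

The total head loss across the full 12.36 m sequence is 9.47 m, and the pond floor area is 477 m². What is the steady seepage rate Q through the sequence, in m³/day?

17.2

Flow is perpendicular to layering, so the layers act in series and the equivalent K is the thickness-weighted harmonic mean.
Total thickness L = 1.26 + 11.1 = 12.36 m.
Σ(b_i/K_i) = 1.26/0.0184 + 11.1/0.0573 = 262.2 d.
K_eq = L / Σ(b_i/K_i) = 12.36 / 262.2 = 0.04714 m/day.
Q = K_eq · A · (Δh/L) = 0.04714 × 477 × (9.47/12.36) = 17.23 m³/day.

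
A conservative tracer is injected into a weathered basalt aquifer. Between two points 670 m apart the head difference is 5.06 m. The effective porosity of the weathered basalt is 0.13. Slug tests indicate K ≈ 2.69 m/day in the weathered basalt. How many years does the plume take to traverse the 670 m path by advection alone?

11.7

Hydraulic gradient i = Δh / L = 5.06 / 670 = 0.007552.
Darcy flux q = K · i = 2.690 × 0.007552 = 0.02032 m/day.
Seepage velocity v = q / n_e = 0.02032 / 0.13 = 0.1563 m/day.
Travel time t = L / v = 670 / 0.1563 = 4287 days = 11.74 years.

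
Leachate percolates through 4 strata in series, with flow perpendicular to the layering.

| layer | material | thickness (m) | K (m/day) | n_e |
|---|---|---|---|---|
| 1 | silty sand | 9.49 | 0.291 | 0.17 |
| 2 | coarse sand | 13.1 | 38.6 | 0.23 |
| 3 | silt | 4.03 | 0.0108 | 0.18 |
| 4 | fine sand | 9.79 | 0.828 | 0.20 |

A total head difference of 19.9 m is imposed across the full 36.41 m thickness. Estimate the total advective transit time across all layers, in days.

154

With flow normal to the layers, continuity requires the same specific discharge q through every layer.
Σ(b_i/K_i) = 9.49/0.291 + 13.1/38.6 + 4.03/0.0108 + 9.79/0.828 = 417.9 d.
q = Δh / Σ(b_i/K_i) = 19.9 / 417.9 = 0.04762 m/day.
In each layer the seepage velocity is v_i = q/n_i, so the layer transit time is t_i = b_i·n_i / q:
  layer 1 (silty sand): t_1 = 9.49 × 0.17 / 0.04762 = 33.88 d
  layer 2 (coarse sand): t_2 = 13.1 × 0.23 / 0.04762 = 63.28 d
  layer 3 (silt): t_3 = 4.03 × 0.18 / 0.04762 = 15.23 d
  layer 4 (fine sand): t_4 = 9.79 × 0.20 / 0.04762 = 41.12 d
Total t = Σ t_i = 153.5 days.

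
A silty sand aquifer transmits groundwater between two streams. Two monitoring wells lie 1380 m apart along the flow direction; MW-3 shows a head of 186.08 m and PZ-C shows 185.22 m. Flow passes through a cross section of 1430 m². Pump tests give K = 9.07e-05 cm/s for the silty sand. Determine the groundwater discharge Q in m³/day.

Convert K: 9.07e-05 cm/s × 864 = 0.07836 m/day.
Hydraulic gradient i = (186.08 − 185.22) / 1380 = 0.86 / 1380 = 0.0006232.
Darcy's law: Q = K · A · i = 0.07836 × 1430 × 0.0006232 = 0.06984 m³/day.

0.0698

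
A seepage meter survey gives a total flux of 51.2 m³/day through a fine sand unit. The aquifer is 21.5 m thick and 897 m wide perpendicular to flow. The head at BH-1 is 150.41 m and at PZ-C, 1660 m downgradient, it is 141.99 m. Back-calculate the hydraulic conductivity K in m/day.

0.523

Cross-sectional area A = 897 × 21.5 = 19286 m².
Hydraulic gradient i = (150.41 − 141.99) / 1660 = 8.42 / 1660 = 0.005072.
From Q = K·A·i, K = Q / (A·i) = 51.2 / (19286 × 0.005072) = 0.5234 m/day.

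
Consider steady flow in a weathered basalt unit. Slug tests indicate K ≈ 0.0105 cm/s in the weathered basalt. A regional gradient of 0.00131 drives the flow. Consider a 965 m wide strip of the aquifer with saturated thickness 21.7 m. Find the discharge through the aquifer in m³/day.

249

Convert K: 0.0105 cm/s × 864 = 9.072 m/day.
Cross-sectional area A = 965 × 21.7 = 20940 m².
Hydraulic gradient i = 0.00131.
Darcy's law: Q = K · A · i = 9.072 × 20940 × 0.001310 = 248.9 m³/day.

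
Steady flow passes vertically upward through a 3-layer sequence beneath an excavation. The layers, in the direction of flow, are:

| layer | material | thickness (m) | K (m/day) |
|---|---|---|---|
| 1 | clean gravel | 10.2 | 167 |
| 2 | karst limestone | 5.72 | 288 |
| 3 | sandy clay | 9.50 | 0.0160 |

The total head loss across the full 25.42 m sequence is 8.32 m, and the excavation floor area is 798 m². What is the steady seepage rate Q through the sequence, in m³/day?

Flow is perpendicular to layering, so the layers act in series and the equivalent K is the thickness-weighted harmonic mean.
Total thickness L = 10.2 + 5.72 + 9.50 = 25.42 m.
Σ(b_i/K_i) = 10.2/167 + 5.72/288 + 9.50/0.0160 = 593.8 d.
K_eq = L / Σ(b_i/K_i) = 25.42 / 593.8 = 0.04281 m/day.
Q = K_eq · A · (Δh/L) = 0.04281 × 798 × (8.32/25.42) = 11.18 m³/day.

11.2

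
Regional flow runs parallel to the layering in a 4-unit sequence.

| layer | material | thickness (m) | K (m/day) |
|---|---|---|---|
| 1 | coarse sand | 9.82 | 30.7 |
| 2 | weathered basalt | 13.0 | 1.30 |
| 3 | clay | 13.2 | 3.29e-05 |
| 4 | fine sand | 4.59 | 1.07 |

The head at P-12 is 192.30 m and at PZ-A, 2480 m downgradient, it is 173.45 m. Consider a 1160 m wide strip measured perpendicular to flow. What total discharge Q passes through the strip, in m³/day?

2850

Flow is parallel to layering, so each bed carries its own Darcy discharge and the transmissivities add.
Σ(K_i·b_i) = 30.7×9.82 + 1.30×13.0 + 3.29e-05×13.2 + 1.07×4.59 = 323.3 m²/day.
Hydraulic gradient i = (192.30 − 173.45) / 2480 = 18.85 / 2480 = 0.007601.
Q = Σ(K_i·b_i) · W · i = 323.3 × 1160 × 0.007601 = 2850 m³/day.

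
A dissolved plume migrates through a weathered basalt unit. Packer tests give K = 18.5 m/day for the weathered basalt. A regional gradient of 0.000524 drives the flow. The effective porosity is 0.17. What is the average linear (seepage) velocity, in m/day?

0.0570

Hydraulic gradient i = 0.000524.
Darcy flux q = K · i = 18.50 × 0.0005240 = 0.009694 m/day.
Seepage velocity v = q / n_e = 0.009694 / 0.17 = 0.05702 m/day.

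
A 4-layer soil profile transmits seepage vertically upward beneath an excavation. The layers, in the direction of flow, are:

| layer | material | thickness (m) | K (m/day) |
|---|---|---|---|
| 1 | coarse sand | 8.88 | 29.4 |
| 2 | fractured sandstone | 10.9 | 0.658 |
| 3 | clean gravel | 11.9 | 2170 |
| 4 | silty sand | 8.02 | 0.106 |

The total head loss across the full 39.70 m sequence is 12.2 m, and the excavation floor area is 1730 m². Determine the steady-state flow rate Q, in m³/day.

228

Flow is perpendicular to layering, so the layers act in series and the equivalent K is the thickness-weighted harmonic mean.
Total thickness L = 8.88 + 10.9 + 11.9 + 8.02 = 39.70 m.
Σ(b_i/K_i) = 8.88/29.4 + 10.9/0.658 + 11.9/2170 + 8.02/0.106 = 92.53 d.
K_eq = L / Σ(b_i/K_i) = 39.70 / 92.53 = 0.4290 m/day.
Q = K_eq · A · (Δh/L) = 0.4290 × 1730 × (12.2/39.70) = 228.1 m³/day.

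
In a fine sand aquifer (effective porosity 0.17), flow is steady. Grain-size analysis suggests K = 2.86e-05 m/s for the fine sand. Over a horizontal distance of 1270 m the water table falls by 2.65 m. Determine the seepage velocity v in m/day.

Convert K: 2.86e-05 m/s × 86400 = 2.471 m/day.
Hydraulic gradient i = Δh / L = 2.65 / 1270 = 0.002087.
Darcy flux q = K · i = 2.471 × 0.002087 = 0.005156 m/day.
Seepage velocity v = q / n_e = 0.005156 / 0.17 = 0.03033 m/day.

0.0303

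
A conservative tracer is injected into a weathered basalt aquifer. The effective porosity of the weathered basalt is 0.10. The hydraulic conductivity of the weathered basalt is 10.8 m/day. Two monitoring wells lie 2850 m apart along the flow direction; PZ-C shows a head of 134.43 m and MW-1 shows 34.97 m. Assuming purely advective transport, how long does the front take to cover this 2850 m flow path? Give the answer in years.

Hydraulic gradient i = (134.43 − 34.97) / 2850 = 99.46 / 2850 = 0.03490.
Darcy flux q = K · i = 10.80 × 0.03490 = 0.3769 m/day.
Seepage velocity v = q / n_e = 0.3769 / 0.10 = 3.769 m/day.
Travel time t = L / v = 2850 / 3.769 = 756.2 days = 2.070 years.

2.07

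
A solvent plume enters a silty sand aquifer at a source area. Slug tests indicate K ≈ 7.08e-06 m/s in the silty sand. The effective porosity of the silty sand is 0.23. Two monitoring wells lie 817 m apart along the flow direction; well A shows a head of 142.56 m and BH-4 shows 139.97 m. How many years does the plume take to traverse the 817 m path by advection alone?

265

Convert K: 7.08e-06 m/s × 86400 = 0.6117 m/day.
Hydraulic gradient i = (142.56 − 139.97) / 817 = 2.59 / 817 = 0.003170.
Darcy flux q = K · i = 0.6117 × 0.003170 = 0.001939 m/day.
Seepage velocity v = q / n_e = 0.001939 / 0.23 = 0.008431 m/day.
Travel time t = L / v = 817 / 0.008431 = 96900 days = 265.3 years.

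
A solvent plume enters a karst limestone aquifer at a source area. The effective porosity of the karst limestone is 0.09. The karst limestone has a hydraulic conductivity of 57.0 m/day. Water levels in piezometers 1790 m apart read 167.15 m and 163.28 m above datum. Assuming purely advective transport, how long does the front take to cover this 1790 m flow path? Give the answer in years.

Hydraulic gradient i = (167.15 − 163.28) / 1790 = 3.87 / 1790 = 0.002162.
Darcy flux q = K · i = 57.00 × 0.002162 = 0.1232 m/day.
Seepage velocity v = q / n_e = 0.1232 / 0.09 = 1.369 m/day.
Travel time t = L / v = 1790 / 1.369 = 1307 days = 3.579 years.

3.58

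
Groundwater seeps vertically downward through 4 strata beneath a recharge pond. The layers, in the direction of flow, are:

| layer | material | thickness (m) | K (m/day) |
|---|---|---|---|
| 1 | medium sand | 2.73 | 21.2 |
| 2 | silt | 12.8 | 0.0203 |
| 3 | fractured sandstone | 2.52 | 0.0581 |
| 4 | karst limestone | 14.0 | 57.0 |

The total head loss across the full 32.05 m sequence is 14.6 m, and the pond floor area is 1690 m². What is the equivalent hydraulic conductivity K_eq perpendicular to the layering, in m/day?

0.0475

Flow is perpendicular to layering, so the layers act in series and the equivalent K is the thickness-weighted harmonic mean.
Total thickness L = 2.73 + 12.8 + 2.52 + 14.0 = 32.05 m.
Σ(b_i/K_i) = 2.73/21.2 + 12.8/0.0203 + 2.52/0.0581 + 14.0/57.0 = 674.3 d.
K_eq = L / Σ(b_i/K_i) = 32.05 / 674.3 = 0.04753 m/day.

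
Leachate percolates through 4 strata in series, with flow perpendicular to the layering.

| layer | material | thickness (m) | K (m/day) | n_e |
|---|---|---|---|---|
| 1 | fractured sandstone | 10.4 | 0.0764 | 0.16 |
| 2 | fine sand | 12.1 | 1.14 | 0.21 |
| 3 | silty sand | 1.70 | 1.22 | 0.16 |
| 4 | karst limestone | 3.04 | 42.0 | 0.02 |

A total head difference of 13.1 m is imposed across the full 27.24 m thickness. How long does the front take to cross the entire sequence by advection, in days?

51.3

With flow normal to the layers, continuity requires the same specific discharge q through every layer.
Σ(b_i/K_i) = 10.4/0.0764 + 12.1/1.14 + 1.70/1.22 + 3.04/42.0 = 148.2 d.
q = Δh / Σ(b_i/K_i) = 13.1 / 148.2 = 0.08839 m/day.
In each layer the seepage velocity is v_i = q/n_i, so the layer transit time is t_i = b_i·n_i / q:
  layer 1 (fractured sandstone): t_1 = 10.4 × 0.16 / 0.08839 = 18.83 d
  layer 2 (fine sand): t_2 = 12.1 × 0.21 / 0.08839 = 28.75 d
  layer 3 (silty sand): t_3 = 1.70 × 0.16 / 0.08839 = 3.077 d
  layer 4 (karst limestone): t_4 = 3.04 × 0.02 / 0.08839 = 0.6879 d
Total t = Σ t_i = 51.34 days.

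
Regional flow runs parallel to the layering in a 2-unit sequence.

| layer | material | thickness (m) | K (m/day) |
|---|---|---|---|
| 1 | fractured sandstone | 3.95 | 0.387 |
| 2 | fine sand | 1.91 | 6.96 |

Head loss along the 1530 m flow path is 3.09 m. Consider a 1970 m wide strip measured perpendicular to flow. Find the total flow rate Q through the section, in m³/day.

59.0

Flow is parallel to layering, so each bed carries its own Darcy discharge and the transmissivities add.
Σ(K_i·b_i) = 0.387×3.95 + 6.96×1.91 = 14.82 m²/day.
Hydraulic gradient i = Δh / L = 3.09 / 1530 = 0.002020.
Q = Σ(K_i·b_i) · W · i = 14.82 × 1970 × 0.002020 = 58.97 m³/day.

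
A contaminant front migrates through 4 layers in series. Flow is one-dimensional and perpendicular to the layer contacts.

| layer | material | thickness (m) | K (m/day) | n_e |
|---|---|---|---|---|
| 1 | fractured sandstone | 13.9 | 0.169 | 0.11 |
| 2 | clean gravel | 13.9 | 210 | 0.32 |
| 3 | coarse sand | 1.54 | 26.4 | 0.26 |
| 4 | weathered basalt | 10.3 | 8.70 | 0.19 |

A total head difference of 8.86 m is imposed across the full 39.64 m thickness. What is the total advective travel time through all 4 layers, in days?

78.6

With flow normal to the layers, continuity requires the same specific discharge q through every layer.
Σ(b_i/K_i) = 13.9/0.169 + 13.9/210 + 1.54/26.4 + 10.3/8.70 = 83.56 d.
q = Δh / Σ(b_i/K_i) = 8.86 / 83.56 = 0.1060 m/day.
In each layer the seepage velocity is v_i = q/n_i, so the layer transit time is t_i = b_i·n_i / q:
  layer 1 (fractured sandstone): t_1 = 13.9 × 0.11 / 0.1060 = 14.42 d
  layer 2 (clean gravel): t_2 = 13.9 × 0.32 / 0.1060 = 41.95 d
  layer 3 (coarse sand): t_3 = 1.54 × 0.26 / 0.1060 = 3.776 d
  layer 4 (weathered basalt): t_4 = 10.3 × 0.19 / 0.1060 = 18.46 d
Total t = Σ t_i = 78.60 days.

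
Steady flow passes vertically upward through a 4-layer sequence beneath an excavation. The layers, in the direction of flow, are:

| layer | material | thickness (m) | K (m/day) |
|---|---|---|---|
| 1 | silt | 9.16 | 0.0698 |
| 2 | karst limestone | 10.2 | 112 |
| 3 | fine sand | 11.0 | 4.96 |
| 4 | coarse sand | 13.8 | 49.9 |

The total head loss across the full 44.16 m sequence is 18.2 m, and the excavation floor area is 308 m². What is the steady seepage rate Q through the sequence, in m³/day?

Flow is perpendicular to layering, so the layers act in series and the equivalent K is the thickness-weighted harmonic mean.
Total thickness L = 9.16 + 10.2 + 11.0 + 13.8 = 44.16 m.
Σ(b_i/K_i) = 9.16/0.0698 + 10.2/112 + 11.0/4.96 + 13.8/49.9 = 133.8 d.
K_eq = L / Σ(b_i/K_i) = 44.16 / 133.8 = 0.3300 m/day.
Q = K_eq · A · (Δh/L) = 0.3300 × 308 × (18.2/44.16) = 41.89 m³/day.

41.9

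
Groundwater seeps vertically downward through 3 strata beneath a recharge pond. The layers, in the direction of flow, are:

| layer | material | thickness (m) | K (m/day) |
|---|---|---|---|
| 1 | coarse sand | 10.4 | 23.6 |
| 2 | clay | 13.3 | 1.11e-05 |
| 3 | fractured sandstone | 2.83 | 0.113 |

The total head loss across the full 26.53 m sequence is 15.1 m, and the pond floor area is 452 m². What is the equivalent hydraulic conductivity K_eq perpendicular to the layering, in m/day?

2.21e-05

Flow is perpendicular to layering, so the layers act in series and the equivalent K is the thickness-weighted harmonic mean.
Total thickness L = 10.4 + 13.3 + 2.83 = 26.53 m.
Σ(b_i/K_i) = 10.4/23.6 + 13.3/1.11e-05 + 2.83/0.113 = 1.198e+06 d.
K_eq = L / Σ(b_i/K_i) = 26.53 / 1.198e+06 = 2.214e-05 m/day.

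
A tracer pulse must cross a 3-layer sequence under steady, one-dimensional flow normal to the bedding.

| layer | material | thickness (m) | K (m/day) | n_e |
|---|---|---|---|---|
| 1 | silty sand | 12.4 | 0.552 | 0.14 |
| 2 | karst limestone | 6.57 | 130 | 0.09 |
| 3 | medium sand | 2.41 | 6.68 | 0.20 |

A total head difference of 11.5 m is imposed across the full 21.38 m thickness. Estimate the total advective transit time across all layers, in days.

5.59

With flow normal to the layers, continuity requires the same specific discharge q through every layer.
Σ(b_i/K_i) = 12.4/0.552 + 6.57/130 + 2.41/6.68 = 22.88 d.
q = Δh / Σ(b_i/K_i) = 11.5 / 22.88 = 0.5027 m/day.
In each layer the seepage velocity is v_i = q/n_i, so the layer transit time is t_i = b_i·n_i / q:
  layer 1 (silty sand): t_1 = 12.4 × 0.14 / 0.5027 = 3.453 d
  layer 2 (karst limestone): t_2 = 6.57 × 0.09 / 0.5027 = 1.176 d
  layer 3 (medium sand): t_3 = 2.41 × 0.20 / 0.5027 = 0.9588 d
Total t = Σ t_i = 5.588 days.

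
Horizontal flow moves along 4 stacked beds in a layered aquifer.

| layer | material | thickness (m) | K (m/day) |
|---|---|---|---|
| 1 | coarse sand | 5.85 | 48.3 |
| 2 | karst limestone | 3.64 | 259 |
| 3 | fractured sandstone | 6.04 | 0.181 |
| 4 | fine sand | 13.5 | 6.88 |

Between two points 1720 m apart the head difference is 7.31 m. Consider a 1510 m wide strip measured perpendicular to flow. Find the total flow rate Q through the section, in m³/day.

Flow is parallel to layering, so each bed carries its own Darcy discharge and the transmissivities add.
Σ(K_i·b_i) = 48.3×5.85 + 259×3.64 + 0.181×6.04 + 6.88×13.5 = 1319 m²/day.
Hydraulic gradient i = Δh / L = 7.31 / 1720 = 0.004250.
Q = Σ(K_i·b_i) · W · i = 1319 × 1510 × 0.004250 = 8467 m³/day.

8470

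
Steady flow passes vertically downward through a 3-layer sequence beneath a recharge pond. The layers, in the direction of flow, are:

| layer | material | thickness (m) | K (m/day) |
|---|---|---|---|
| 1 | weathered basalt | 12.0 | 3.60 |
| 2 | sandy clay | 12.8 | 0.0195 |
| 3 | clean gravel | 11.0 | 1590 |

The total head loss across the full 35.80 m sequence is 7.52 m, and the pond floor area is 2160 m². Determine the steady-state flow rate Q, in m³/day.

24.6

Flow is perpendicular to layering, so the layers act in series and the equivalent K is the thickness-weighted harmonic mean.
Total thickness L = 12.0 + 12.8 + 11.0 = 35.80 m.
Σ(b_i/K_i) = 12.0/3.60 + 12.8/0.0195 + 11.0/1590 = 659.8 d.
K_eq = L / Σ(b_i/K_i) = 35.80 / 659.8 = 0.05426 m/day.
Q = K_eq · A · (Δh/L) = 0.05426 × 2160 × (7.52/35.80) = 24.62 m³/day.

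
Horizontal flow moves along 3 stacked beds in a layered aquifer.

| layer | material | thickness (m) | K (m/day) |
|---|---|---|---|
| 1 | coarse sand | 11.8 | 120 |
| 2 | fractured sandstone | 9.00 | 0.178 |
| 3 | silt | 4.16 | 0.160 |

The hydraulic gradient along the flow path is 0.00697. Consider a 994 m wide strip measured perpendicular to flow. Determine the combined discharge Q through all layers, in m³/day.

Flow is parallel to layering, so each bed carries its own Darcy discharge and the transmissivities add.
Σ(K_i·b_i) = 120×11.8 + 0.178×9.00 + 0.160×4.16 = 1418 m²/day.
Hydraulic gradient i = 0.00697.
Q = Σ(K_i·b_i) · W · i = 1418 × 994 × 0.006970 = 9826 m³/day.

9830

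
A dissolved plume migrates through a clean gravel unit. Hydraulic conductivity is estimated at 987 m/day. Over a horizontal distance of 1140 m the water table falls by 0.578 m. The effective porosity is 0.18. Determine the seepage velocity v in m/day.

2.78

Hydraulic gradient i = Δh / L = 0.578 / 1140 = 0.0005070.
Darcy flux q = K · i = 987.0 × 0.0005070 = 0.5004 m/day.
Seepage velocity v = q / n_e = 0.5004 / 0.18 = 2.780 m/day.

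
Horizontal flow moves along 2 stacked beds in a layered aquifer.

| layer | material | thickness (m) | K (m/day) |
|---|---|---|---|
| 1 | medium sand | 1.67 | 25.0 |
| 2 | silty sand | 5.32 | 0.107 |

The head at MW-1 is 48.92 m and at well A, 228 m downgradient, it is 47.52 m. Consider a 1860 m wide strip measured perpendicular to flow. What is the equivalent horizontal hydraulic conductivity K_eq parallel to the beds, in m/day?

Flow is parallel to layering, so each bed carries its own Darcy discharge and the transmissivities add.
Σ(K_i·b_i) = 25.0×1.67 + 0.107×5.32 = 42.32 m²/day.
Total thickness b = 6.990 m, so K_eq = Σ(K_i·b_i)/b = 6.054 m/day.

6.05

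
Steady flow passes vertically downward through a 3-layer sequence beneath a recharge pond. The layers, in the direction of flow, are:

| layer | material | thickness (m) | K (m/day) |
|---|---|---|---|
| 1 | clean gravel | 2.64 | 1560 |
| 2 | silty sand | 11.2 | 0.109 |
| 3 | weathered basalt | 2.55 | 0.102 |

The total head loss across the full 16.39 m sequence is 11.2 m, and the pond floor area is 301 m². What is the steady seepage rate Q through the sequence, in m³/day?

26.4

Flow is perpendicular to layering, so the layers act in series and the equivalent K is the thickness-weighted harmonic mean.
Total thickness L = 2.64 + 11.2 + 2.55 = 16.39 m.
Σ(b_i/K_i) = 2.64/1560 + 11.2/0.109 + 2.55/0.102 = 127.8 d.
K_eq = L / Σ(b_i/K_i) = 16.39 / 127.8 = 0.1283 m/day.
Q = K_eq · A · (Δh/L) = 0.1283 × 301 × (11.2/16.39) = 26.39 m³/day.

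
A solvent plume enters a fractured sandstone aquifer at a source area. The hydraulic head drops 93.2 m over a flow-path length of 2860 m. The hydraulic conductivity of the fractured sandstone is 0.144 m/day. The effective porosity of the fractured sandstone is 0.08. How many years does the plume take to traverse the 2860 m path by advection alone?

Hydraulic gradient i = Δh / L = 93.2 / 2860 = 0.03259.
Darcy flux q = K · i = 0.1440 × 0.03259 = 0.004693 m/day.
Seepage velocity v = q / n_e = 0.004693 / 0.08 = 0.05866 m/day.
Travel time t = L / v = 2860 / 0.05866 = 48758 days = 133.5 years.

133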